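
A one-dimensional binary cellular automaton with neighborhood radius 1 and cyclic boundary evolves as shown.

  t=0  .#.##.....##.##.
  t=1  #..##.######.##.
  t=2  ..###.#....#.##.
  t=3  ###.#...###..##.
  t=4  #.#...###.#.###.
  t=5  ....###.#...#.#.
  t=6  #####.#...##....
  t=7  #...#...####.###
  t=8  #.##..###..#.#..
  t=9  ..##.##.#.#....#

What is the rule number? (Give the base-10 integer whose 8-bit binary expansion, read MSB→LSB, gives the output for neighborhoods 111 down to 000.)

  [7] ### => .  t=1,i=7
  [6] ##. => #  t=0,i=4
  [5] #.# => .  t=0,i=2
  [4] #.. => .  t=0,i=5
  [3] .## => #  t=0,i=3
  [2] .#. => .  t=0,i=1
  [1] ..# => #  t=0,i=0
  [0] ... => #  t=0,i=6
  bits 01001011 = 75

75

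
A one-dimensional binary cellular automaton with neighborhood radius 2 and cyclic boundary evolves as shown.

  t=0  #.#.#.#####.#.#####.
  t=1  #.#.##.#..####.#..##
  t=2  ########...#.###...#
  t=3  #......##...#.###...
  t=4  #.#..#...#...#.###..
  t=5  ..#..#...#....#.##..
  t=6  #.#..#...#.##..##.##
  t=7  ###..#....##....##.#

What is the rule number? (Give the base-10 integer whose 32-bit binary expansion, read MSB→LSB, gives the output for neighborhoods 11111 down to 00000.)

  nb #####: next=.  (t=0,i=8, bit31=0)
  nb ####.: next=.  (t=0,i=9, bit30=0)
  nb ###.#: next=#  (t=0,i=10, bit29=1)
  nb ###..: next=#  (t=2,i=7, bit28=1)
  nb ##.##: next=#  (t=6,i=17, bit27=1)
  nb ##.#.: next=#  (t=0,i=11, bit26=1)
  nb ##..#: next=.  (t=4,i=18, bit25=0)
  nb ##...: next=#  (t=2,i=8, bit24=1)
  nb #.###: next=.  (t=0,i=6, bit23=0)
  nb #.##.: next=#  (t=1,i=4, bit22=1)
  nb #.#.#: next=#  (t=0,i=0, bit21=1)
  nb #.#..: next=#  (t=1,i=7, bit20=1)
  nb #..##: next=.  (t=1,i=9, bit19=0)
  nb #..#.: next=.  (t=4,i=4, bit18=0)
  nb #...#: next=.  (t=2,i=9, bit17=0)
  nb #....: next=#  (t=3,i=2, bit16=1)
  nb .####: next=#  (t=0,i=7, bit15=1)
  nb .###.: next=#  (t=1,i=19, bit14=1)
  nb .##.#: next=#  (t=1,i=5, bit13=1)
  nb .##..: next=.  (t=3,i=8, bit12=0)
  nb .#.##: next=#  (t=0,i=5, bit11=1)
  nb .#.#.: next=.  (t=0,i=1, bit10=0)
  nb .#..#: next=.  (t=1,i=8, bit9=0)
  nb .#...: next=.  (t=3,i=1, bit8=0)
  nb ..###: next=.  (t=1,i=10, bit7=0)
  nb ..##.: next=.  (t=3,i=7, bit6=0)
  nb ..#.#: next=.  (t=2,i=11, bit5=0)
  nb ..#..: next=#  (t=3,i=0, bit4=1)
  nb ...##: next=.  (t=2,i=18, bit3=0)
  nb ...#.: next=.  (t=2,i=10, bit2=0)
  nb ....#: next=#  (t=3,i=5, bit1=1)
  nb .....: next=.  (t=3,i=3, bit0=0)
  bits 00111101011100011110100000010010 = 1030875154

1030875154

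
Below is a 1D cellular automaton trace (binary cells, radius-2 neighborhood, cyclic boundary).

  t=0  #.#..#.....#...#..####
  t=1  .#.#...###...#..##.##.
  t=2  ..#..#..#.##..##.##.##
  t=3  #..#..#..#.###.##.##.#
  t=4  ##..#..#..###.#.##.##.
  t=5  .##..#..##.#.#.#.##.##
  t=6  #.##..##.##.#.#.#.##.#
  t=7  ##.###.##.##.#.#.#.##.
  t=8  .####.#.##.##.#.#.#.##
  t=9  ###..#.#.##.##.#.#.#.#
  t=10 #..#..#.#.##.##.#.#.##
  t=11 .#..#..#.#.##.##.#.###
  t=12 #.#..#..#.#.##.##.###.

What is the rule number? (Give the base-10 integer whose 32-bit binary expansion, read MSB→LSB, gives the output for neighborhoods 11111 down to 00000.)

2408316419

  #####|#  b31=1 t=0,i=20
  ####.|.  b30=0 t=0,i=21
  ###.#|.  b29=0 t=0,i=0
  ###..|.  b28=0 t=1,i=9
  ##.##|#  b27=1 t=1,i=18
  ##.#.|#  b26=1 t=0,i=1
  ##..#|#  b25=1 t=1,i=21
  ##...|#  b24=1 t=1,i=10
  #.###|#  b23=1 t=3,i=11
  #.##.|.  b22=0 t=1,i=19
  #.#.#|.  b21=0 t=4,i=14
  #.#..|.  b20=0 t=0,i=2
  #..##|#  b19=1 t=0,i=17
  #..#.|.  b18=0 t=0,i=4
  #...#|#  b17=1 t=0,i=13
  #....|#  b16=1 t=0,i=7
  .####|#  b15=1 t=0,i=19
  .###.|#  b14=1 t=1,i=8
  .##.#|#  b13=1 t=1,i=17
  .##..|#  b12=1 t=1,i=20
  .#.##|#  b11=1 t=2,i=9
  .#.#.|#  b10=1 t=1,i=2
  .#..#|#  b9=1 t=0,i=3
  .#...|.  b8=0 t=0,i=6
  ..###|.  b7=0 t=0,i=18
  ..##.|.  b6=0 t=1,i=16
  ..#.#|.  b5=0 t=1,i=1
  ..#..|.  b4=0 t=0,i=5
  ...##|.  b3=0 t=1,i=6
  ...#.|.  b2=0 t=0,i=10
  ....#|#  b1=1 t=0,i=9
  .....|#  b0=1 t=0,i=8
  bits 10001111100010111111111000000011 = 2408316419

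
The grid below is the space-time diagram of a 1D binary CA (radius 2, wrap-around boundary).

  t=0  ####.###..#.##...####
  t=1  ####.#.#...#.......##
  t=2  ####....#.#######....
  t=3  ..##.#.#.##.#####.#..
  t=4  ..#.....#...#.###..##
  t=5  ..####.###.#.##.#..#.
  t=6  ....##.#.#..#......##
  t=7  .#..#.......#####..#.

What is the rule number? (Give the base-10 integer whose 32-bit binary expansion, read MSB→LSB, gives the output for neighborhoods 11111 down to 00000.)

4034988373

  ##### -> #   bit 31 = 1  t=0,i=0
  ####. -> #   bit 30 = 1  t=0,i=2
  ###.# -> #   bit 29 = 1  t=0,i=3
  ###.. -> #   bit 28 = 1  t=0,i=7
  ##.## -> .   bit 27 = 0  t=0,i=4
  ##.#. -> .   bit 26 = 0  t=1,i=4
  ##..# -> .   bit 25 = 0  t=0,i=8
  ##... -> .   bit 24 = 0  t=0,i=14
  #.### -> #   bit 23 = 1  t=0,i=5
  #.##. -> .   bit 22 = 0  t=0,i=12
  #.#.# -> .   bit 21 = 0  t=1,i=5
  #.#.. -> .   bit 20 = 0  t=1,i=7
  #..## -> .   bit 19 = 0  t=4,i=18
  #..#. -> .   bit 18 = 0  t=0,i=9
  #...# -> .   bit 17 = 0  t=0,i=15
  #.... -> #   bit 16 = 1  t=1,i=13
  .#### -> .   bit 15 = 0  t=0,i=18
  .###. -> .   bit 14 = 0  t=0,i=6
  .##.# -> .   bit 13 = 0  t=3,i=3
  .##.. -> .   bit 12 = 0  t=0,i=13
  .#.## -> #   bit 11 = 1  t=0,i=11
  .#.#. -> .   bit 10 = 0  t=1,i=6
  .#..# -> .   bit 9 = 0  t=5,i=17
  .#... -> #   bit 8 = 1  t=1,i=8
  ..### -> .   bit 7 = 0  t=0,i=17
  ..##. -> #   bit 6 = 1  t=3,i=2
  ..#.# -> .   bit 5 = 0  t=0,i=10
  ..#.. -> #   bit 4 = 1  t=1,i=11
  ...## -> .   bit 3 = 0  t=0,i=16
  ...#. -> #   bit 2 = 1  t=1,i=10
  ....# -> .   bit 1 = 0  t=1,i=17
  ..... -> #   bit 0 = 1  t=1,i=14
  bits 11110000100000010000100101010101 = 4034988373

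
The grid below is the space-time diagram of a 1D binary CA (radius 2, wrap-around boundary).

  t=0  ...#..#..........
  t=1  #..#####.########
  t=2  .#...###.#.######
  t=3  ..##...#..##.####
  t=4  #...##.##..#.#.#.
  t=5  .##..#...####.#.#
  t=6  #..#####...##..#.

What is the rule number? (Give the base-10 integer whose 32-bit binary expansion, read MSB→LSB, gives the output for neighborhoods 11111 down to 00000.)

3817221937

  #####|#  b31=1 t=1,i=5
  ####.|#  b30=1 t=1,i=6
  ###.#|#  b29=1 t=1,i=7
  ###..|.  b28=0 t=1,i=0
  ##.##|.  b27=0 t=1,i=8
  ##.#.|.  b26=0 t=2,i=0
  ##..#|#  b25=1 t=1,i=1
  ##...|#  b24=1 t=3,i=4
  #.###|#  b23=1 t=1,i=9
  #.##.|.  b22=0 t=4,i=7
  #.#.#|.  b21=0 t=2,i=9
  #.#..|.  b20=0 t=2,i=1
  #..##|.  b19=0 t=1,i=2
  #..#.|#  b18=1 t=0,i=5
  #...#|#  b17=1 t=2,i=3
  #....|.  b16=0 t=0,i=8
  .####|.  b15=0 t=1,i=4
  .###.|.  b14=0 t=2,i=6
  .##.#|#  b13=1 t=3,i=11
  .##..|.  b12=0 t=3,i=3
  .#.##|#  b11=1 t=2,i=10
  .#.#.|#  b10=1 t=4,i=12
  .#..#|#  b9=1 t=0,i=4
  .#...|#  b8=1 t=0,i=7
  ..###|.  b7=0 t=1,i=3
  ..##.|.  b6=0 t=3,i=2
  ..#.#|#  b5=1 t=4,i=11
  ..#..|#  b4=1 t=0,i=3
  ...##|.  b3=0 t=2,i=4
  ...#.|.  b2=0 t=0,i=2
  ....#|.  b1=0 t=0,i=1
  .....|#  b0=1 t=0,i=0
  bits 11100011100001100010111100110001 = 3817221937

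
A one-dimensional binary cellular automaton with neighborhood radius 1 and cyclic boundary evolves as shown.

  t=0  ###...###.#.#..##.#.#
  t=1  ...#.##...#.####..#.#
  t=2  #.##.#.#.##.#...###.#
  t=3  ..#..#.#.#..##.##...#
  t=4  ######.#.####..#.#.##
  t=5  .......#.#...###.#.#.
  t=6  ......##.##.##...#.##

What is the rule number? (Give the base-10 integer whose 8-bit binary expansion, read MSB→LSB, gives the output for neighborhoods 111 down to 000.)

  [7] ### => .  t=0,i=0
  [6] ##. => .  t=0,i=2
  [5] #.# => .  t=0,i=9
  [4] #.. => #  t=0,i=3
  [3] .## => #  t=0,i=6
  [2] .#. => #  t=0,i=10
  [1] ..# => #  t=0,i=5
  [0] ... => .  t=0,i=4
  bits 00011110 = 30

30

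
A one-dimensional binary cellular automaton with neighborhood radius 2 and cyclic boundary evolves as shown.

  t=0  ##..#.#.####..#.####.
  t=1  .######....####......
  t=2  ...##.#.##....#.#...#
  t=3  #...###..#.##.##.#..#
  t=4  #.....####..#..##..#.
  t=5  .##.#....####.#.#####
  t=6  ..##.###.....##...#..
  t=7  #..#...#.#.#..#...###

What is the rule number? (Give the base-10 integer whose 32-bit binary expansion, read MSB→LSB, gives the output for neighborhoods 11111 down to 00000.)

  [31] ##### => #  t=1,i=3
  [30] ####. => .  t=0,i=10
  [29] ###.# => .  t=0,i=19
  [28] ###.. => #  t=0,i=11
  [27] ##.## => .  t=0,i=20
  [26] ##.#. => #  t=2,i=5
  [25] ##..# => #  t=0,i=2
  [24] ##... => .  t=1,i=7
  [23] #.### => .  t=0,i=8
  [22] #.##. => .  t=0,i=0
  [21] #.#.# => #  t=0,i=6
  [20] #.#.. => .  t=2,i=16
  [19] #..## => #  t=3,i=19
  [18] #..#. => #  t=0,i=3
  [17] #...# => .  t=2,i=1
  [16] #.... => #  t=1,i=8
  [15] .#### => .  t=0,i=9
  [14] .###. => .  t=3,i=5
  [13] .##.# => #  t=2,i=4
  [12] .##.. => #  t=0,i=1
  [11] .#.## => .  t=0,i=7
  [10] .#.#. => #  t=0,i=5
  [9] .#..# => .  t=3,i=18
  [8] .#... => #  t=2,i=0
  [7] ..### => .  t=1,i=1
  [6] ..##. => .  t=2,i=3
  [5] ..#.# => #  t=0,i=4
  [4] ..#.. => #  t=2,i=20
  [3] ...## => .  t=1,i=0
  [2] ...#. => .  t=2,i=13
  [1] ....# => #  t=1,i=9
  [0] ..... => .  t=1,i=17
  bits 10010110001011010011010100110010 = 2519545138

2519545138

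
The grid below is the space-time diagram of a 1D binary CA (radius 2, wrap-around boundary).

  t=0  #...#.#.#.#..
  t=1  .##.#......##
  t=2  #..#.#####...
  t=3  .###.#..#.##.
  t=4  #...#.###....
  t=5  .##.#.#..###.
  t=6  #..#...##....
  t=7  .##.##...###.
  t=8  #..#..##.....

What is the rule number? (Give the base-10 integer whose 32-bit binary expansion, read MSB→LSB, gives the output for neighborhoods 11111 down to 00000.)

1301218083

  [31] ##### => .  t=2,i=7
  [30] ####. => #  t=2,i=8
  [29] ###.# => .  t=3,i=3
  [28] ###.. => .  t=2,i=9
  [27] ##.## => #  t=1,i=0
  [26] ##.#. => #  t=1,i=3
  [25] ##..# => .  t=3,i=12
  [24] ##... => #  t=2,i=10
  [23] #.### => #  t=2,i=5
  [22] #.##. => .  t=1,i=1
  [21] #.#.# => .  t=0,i=6
  [20] #.#.. => .  t=0,i=10
  [19] #..## => #  t=3,i=0
  [18] #..#. => #  t=0,i=12
  [17] #...# => #  t=0,i=2
  [16] #.... => #  t=1,i=6
  [15] .#### => .  t=2,i=6
  [14] .###. => .  t=3,i=2
  [13] .##.# => .  t=1,i=2
  [12] .##.. => .  t=3,i=11
  [11] .#.## => .  t=2,i=4
  [10] .#.#. => .  t=0,i=5
  [9] .#..# => #  t=0,i=11
  [8] .#... => #  t=0,i=1
  [7] ..### => .  t=3,i=1
  [6] ..##. => .  t=1,i=11
  [5] ..#.# => #  t=0,i=4
  [4] ..#.. => .  t=0,i=0
  [3] ...## => .  t=1,i=10
  [2] ...#. => .  t=0,i=3
  [1] ....# => #  t=1,i=9
  [0] ..... => #  t=1,i=7
  bits 01001101100011110000001100100011 = 1301218083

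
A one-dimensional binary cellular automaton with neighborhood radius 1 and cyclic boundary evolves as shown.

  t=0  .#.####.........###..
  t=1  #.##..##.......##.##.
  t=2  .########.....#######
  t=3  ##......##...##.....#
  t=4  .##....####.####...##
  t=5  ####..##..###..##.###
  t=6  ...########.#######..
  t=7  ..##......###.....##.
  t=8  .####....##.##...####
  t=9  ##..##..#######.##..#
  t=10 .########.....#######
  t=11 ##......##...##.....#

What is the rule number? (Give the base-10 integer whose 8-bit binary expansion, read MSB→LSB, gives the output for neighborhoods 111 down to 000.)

  ### -> .   bit 7 = 0  t=0,i=4
  ##. -> #   bit 6 = 1  t=0,i=6
  #.# -> #   bit 5 = 1  t=0,i=2
  #.. -> #   bit 4 = 1  t=0,i=7
  .## -> #   bit 3 = 1  t=0,i=3
  .#. -> .   bit 2 = 0  t=0,i=1
  ..# -> #   bit 1 = 1  t=0,i=0
  ... -> .   bit 0 = 0  t=0,i=8
  bits 01111010 = 122

122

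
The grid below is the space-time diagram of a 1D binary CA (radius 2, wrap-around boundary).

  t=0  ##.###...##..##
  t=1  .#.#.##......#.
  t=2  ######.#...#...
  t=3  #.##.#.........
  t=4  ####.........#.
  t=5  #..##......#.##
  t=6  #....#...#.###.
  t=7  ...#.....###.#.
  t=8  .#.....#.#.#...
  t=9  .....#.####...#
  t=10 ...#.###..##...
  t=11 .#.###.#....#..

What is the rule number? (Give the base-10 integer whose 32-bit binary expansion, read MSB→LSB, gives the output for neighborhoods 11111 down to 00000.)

2984520866

  [31] ##### => #  t=2,i=2
  [30] ####. => .  t=0,i=0
  [29] ###.# => #  t=0,i=1
  [28] ###.. => #  t=0,i=5
  [27] ##.## => .  t=0,i=2
  [26] ##.#. => .  t=2,i=6
  [25] ##..# => .  t=0,i=11
  [24] ##... => #  t=0,i=6
  [23] #.### => #  t=0,i=3
  [22] #.##. => #  t=1,i=5
  [21] #.#.# => #  t=1,i=3
  [20] #.#.. => .  t=2,i=7
  [19] #..## => .  t=0,i=12
  [18] #..#. => #  t=1,i=0
  [17] #...# => .  t=0,i=7
  [16] #.... => .  t=1,i=8
  [15] .#### => .  t=0,i=14
  [14] .###. => .  t=0,i=4
  [13] .##.# => #  t=3,i=3
  [12] .##.. => .  t=0,i=10
  [11] .#.## => #  t=1,i=4
  [10] .#.#. => #  t=1,i=2
  [9] .#..# => .  t=1,i=14
  [8] .#... => .  t=2,i=8
  [7] ..### => #  t=0,i=13
  [6] ..##. => .  t=0,i=9
  [5] ..#.# => #  t=1,i=1
  [4] ..#.. => .  t=1,i=13
  [3] ...## => .  t=0,i=8
  [2] ...#. => .  t=1,i=12
  [1] ....# => #  t=1,i=11
  [0] ..... => .  t=1,i=9
  bits 10110001111001000010110010100010 = 2984520866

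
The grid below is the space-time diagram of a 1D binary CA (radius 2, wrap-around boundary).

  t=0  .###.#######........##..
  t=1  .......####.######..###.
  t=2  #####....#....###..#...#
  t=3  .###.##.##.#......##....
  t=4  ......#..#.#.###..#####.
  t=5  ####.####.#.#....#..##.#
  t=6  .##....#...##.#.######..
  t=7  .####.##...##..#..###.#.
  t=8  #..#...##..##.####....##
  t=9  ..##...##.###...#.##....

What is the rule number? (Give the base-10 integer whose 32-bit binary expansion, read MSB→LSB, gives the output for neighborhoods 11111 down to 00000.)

  nb #####: next=#  (t=0,i=7, bit31=1)
  nb ####.: next=#  (t=0,i=10, bit30=1)
  nb ###.#: next=.  (t=0,i=3, bit29=0)
  nb ###..: next=.  (t=0,i=11, bit28=0)
  nb ##.##: next=.  (t=0,i=4, bit27=0)
  nb ##.#.: next=.  (t=3,i=10, bit26=0)
  nb ##..#: next=.  (t=1,i=18, bit25=0)
  nb ##...: next=#  (t=0,i=12, bit24=1)
  nb #.###: next=.  (t=0,i=5, bit23=0)
  nb #.##.: next=.  (t=3,i=5, bit22=0)
  nb #.#.#: next=.  (t=4,i=11, bit21=0)
  nb #.#..: next=#  (t=3,i=11, bit20=1)
  nb #..##: next=#  (t=1,i=19, bit19=1)
  nb #..#.: next=#  (t=2,i=18, bit18=1)
  nb #...#: next=.  (t=0,i=23, bit17=0)
  nb #....: next=#  (t=0,i=13, bit16=1)
  nb .####: next=.  (t=0,i=6, bit15=0)
  nb .###.: next=.  (t=0,i=2, bit14=0)
  nb .##.#: next=#  (t=3,i=6, bit13=1)
  nb .##..: next=#  (t=0,i=21, bit12=1)
  nb .#.##: next=#  (t=4,i=12, bit11=1)
  nb .#.#.: next=#  (t=4,i=10, bit10=1)
  nb .#..#: next=#  (t=4,i=7, bit9=1)
  nb .#...: next=.  (t=2,i=10, bit8=0)
  nb ..###: next=.  (t=0,i=1, bit7=0)
  nb ..##.: next=#  (t=0,i=20, bit6=1)
  nb ..#.#: next=.  (t=4,i=9, bit5=0)
  nb ..#..: next=#  (t=2,i=9, bit4=1)
  nb ...##: next=.  (t=0,i=0, bit3=0)
  nb ...#.: next=#  (t=2,i=8, bit2=1)
  nb ....#: next=.  (t=0,i=18, bit1=0)
  nb .....: next=#  (t=0,i=14, bit0=1)
  bits 11000001000111010011111001010101 = 3239919189

3239919189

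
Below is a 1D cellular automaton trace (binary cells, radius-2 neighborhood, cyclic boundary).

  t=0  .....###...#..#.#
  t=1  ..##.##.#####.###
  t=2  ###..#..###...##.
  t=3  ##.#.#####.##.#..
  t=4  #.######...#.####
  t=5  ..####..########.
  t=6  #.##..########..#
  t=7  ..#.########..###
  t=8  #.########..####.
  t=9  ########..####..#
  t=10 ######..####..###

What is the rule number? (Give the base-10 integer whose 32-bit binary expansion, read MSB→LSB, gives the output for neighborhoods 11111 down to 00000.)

2281361143

  ##### -> #   bit 31 = 1  t=1,i=10
  ####. -> .   bit 30 = 0  t=1,i=11
  ###.# -> .   bit 29 = 0  t=1,i=12
  ###.. -> .   bit 28 = 0  t=0,i=7
  ##.## -> .   bit 27 = 0  t=1,i=4
  ##.#. -> #   bit 26 = 1  t=3,i=2
  ##..# -> #   bit 25 = 1  t=1,i=0
  ##... -> #   bit 24 = 1  t=0,i=8
  #.### -> #   bit 23 = 1  t=1,i=8
  #.##. -> #   bit 22 = 1  t=1,i=5
  #.#.# -> #   bit 21 = 1  t=3,i=3
  #.#.. -> #   bit 20 = 1  t=0,i=16
  #..## -> #   bit 19 = 1  t=1,i=1
  #..#. -> .   bit 18 = 0  t=0,i=13
  #...# -> #   bit 17 = 1  t=0,i=9
  #.... -> .   bit 16 = 0  t=0,i=1
  .#### -> #   bit 15 = 1  t=1,i=9
  .###. -> #   bit 14 = 1  t=0,i=6
  .##.# -> .   bit 13 = 0  t=1,i=3
  .##.. -> .   bit 12 = 0  t=6,i=3
  .#.## -> #   bit 11 = 1  t=3,i=4
  .#.#. -> #   bit 10 = 1  t=0,i=15
  .#..# -> #   bit 9 = 1  t=0,i=12
  .#... -> .   bit 8 = 0  t=0,i=0
  ..### -> #   bit 7 = 1  t=0,i=5
  ..##. -> #   bit 6 = 1  t=1,i=2
  ..#.# -> #   bit 5 = 1  t=0,i=14
  ..#.. -> #   bit 4 = 1  t=0,i=11
  ...## -> .   bit 3 = 0  t=0,i=4
  ...#. -> #   bit 2 = 1  t=0,i=10
  ....# -> #   bit 1 = 1  t=0,i=3
  ..... -> #   bit 0 = 1  t=0,i=2
  bits 10000111111110101100111011110111 = 2281361143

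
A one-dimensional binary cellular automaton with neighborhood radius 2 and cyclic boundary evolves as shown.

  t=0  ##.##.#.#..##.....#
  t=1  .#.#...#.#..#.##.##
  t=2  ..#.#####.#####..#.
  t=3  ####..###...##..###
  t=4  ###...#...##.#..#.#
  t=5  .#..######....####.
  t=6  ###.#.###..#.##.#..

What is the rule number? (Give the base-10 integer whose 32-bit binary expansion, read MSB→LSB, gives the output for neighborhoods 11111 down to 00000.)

  [31] ##### => #  t=2,i=6
  [30] ####. => #  t=2,i=7
  [29] ###.# => #  t=0,i=1
  [28] ###.. => .  t=2,i=14
  [27] ##.## => .  t=0,i=2
  [26] ##.#. => .  t=0,i=5
  [25] ##..# => .  t=2,i=15
  [24] ##... => .  t=0,i=13
  [23] #.### => .  t=2,i=4
  [22] #.##. => #  t=0,i=3
  [21] #.#.# => .  t=0,i=6
  [20] #.#.. => .  t=0,i=8
  [19] #..## => .  t=0,i=10
  [18] #..#. => #  t=1,i=11
  [17] #...# => #  t=1,i=5
  [16] #.... => #  t=0,i=14
  [15] .#### => .  t=2,i=5
  [14] .###. => .  t=0,i=0
  [13] .##.# => .  t=0,i=4
  [12] .##.. => #  t=0,i=12
  [11] .#.## => #  t=1,i=13
  [10] .#.#. => #  t=0,i=7
  [9] .#..# => #  t=0,i=9
  [8] .#... => #  t=1,i=4
  [7] ..### => #  t=0,i=18
  [6] ..##. => .  t=0,i=11
  [5] ..#.# => #  t=1,i=7
  [4] ..#.. => #  t=2,i=17
  [3] ...## => #  t=0,i=17
  [2] ...#. => #  t=1,i=6
  [1] ....# => .  t=0,i=16
  [0] ..... => #  t=0,i=15
  bits 11100000010001110001111110111101 = 3762757565

3762757565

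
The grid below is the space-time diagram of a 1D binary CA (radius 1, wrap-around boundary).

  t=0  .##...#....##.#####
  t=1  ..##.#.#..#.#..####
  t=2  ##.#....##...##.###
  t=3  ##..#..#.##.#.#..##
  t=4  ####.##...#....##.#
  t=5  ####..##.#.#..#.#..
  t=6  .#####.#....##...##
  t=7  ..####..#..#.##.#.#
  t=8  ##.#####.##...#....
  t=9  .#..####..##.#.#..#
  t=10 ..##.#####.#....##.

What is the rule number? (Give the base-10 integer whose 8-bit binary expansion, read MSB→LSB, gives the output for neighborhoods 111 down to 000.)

210

  ### -> #   bit 7 = 1  t=0,i=15
  ##. -> #   bit 6 = 1  t=0,i=2
  #.# -> .   bit 5 = 0  t=0,i=0
  #.. -> #   bit 4 = 1  t=0,i=3
  .## -> .   bit 3 = 0  t=0,i=1
  .#. -> .   bit 2 = 0  t=0,i=6
  ..# -> #   bit 1 = 1  t=0,i=5
  ... -> .   bit 0 = 0  t=0,i=4
  bits 11010010 = 210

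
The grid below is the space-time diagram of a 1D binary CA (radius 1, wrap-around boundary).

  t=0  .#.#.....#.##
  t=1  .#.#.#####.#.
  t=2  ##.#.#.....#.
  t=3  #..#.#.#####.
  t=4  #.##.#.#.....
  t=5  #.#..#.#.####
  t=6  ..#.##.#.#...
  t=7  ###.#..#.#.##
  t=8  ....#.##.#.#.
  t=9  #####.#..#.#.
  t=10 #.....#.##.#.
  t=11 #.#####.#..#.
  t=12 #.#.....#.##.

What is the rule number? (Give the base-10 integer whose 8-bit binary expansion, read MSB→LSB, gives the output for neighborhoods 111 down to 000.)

  nb ###: next=.  (t=1,i=6, bit7=0)
  nb ##.: next=.  (t=0,i=12, bit6=0)
  nb #.#: next=.  (t=0,i=0, bit5=0)
  nb #..: next=.  (t=0,i=4, bit4=0)
  nb .##: next=#  (t=0,i=11, bit3=1)
  nb .#.: next=#  (t=0,i=1, bit2=1)
  nb ..#: next=#  (t=0,i=8, bit1=1)
  nb ...: next=#  (t=0,i=5, bit0=1)
  bits 00001111 = 15

15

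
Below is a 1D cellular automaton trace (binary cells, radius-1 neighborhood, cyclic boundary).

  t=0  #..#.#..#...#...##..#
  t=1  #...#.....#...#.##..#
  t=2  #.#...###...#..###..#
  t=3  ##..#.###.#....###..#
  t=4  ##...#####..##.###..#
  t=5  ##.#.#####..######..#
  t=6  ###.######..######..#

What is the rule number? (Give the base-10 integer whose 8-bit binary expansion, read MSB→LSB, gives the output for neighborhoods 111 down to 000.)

  ###|#  b7=1 t=2,i=7
  ##.|#  b6=1 t=0,i=0
  #.#|#  b5=1 t=0,i=4
  #..|.  b4=0 t=0,i=1
  .##|#  b3=1 t=0,i=16
  .#.|.  b2=0 t=0,i=3
  ..#|.  b1=0 t=0,i=2
  ...|#  b0=1 t=0,i=10
  bits 11101001 = 233

233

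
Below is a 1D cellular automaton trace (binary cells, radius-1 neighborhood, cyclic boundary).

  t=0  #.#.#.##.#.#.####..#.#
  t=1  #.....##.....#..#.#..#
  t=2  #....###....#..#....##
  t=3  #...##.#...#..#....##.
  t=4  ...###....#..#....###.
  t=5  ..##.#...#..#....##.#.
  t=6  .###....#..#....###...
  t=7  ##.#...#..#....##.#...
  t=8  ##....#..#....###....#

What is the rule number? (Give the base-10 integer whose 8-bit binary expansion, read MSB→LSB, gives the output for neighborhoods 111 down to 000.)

74

  nb ###: next=.  (t=0,i=14, bit7=0)
  nb ##.: next=#  (t=0,i=0, bit6=1)
  nb #.#: next=.  (t=0,i=1, bit5=0)
  nb #..: next=.  (t=0,i=17, bit4=0)
  nb .##: next=#  (t=0,i=6, bit3=1)
  nb .#.: next=.  (t=0,i=2, bit2=0)
  nb ..#: next=#  (t=0,i=18, bit1=1)
  nb ...: next=.  (t=1,i=2, bit0=0)
  bits 01001010 = 74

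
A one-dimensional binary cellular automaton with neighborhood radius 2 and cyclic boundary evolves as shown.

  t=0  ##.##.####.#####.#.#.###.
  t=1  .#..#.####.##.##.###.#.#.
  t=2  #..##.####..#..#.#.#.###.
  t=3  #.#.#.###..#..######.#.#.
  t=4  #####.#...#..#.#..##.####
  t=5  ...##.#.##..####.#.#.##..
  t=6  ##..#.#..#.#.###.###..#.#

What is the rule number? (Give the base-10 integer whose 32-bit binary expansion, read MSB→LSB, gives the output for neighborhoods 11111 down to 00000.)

1623176231

  [31] ##### => .  t=0,i=13
  [30] ####. => #  t=0,i=8
  [29] ###.# => #  t=0,i=9
  [28] ###.. => .  t=2,i=9
  [27] ##.## => .  t=0,i=2
  [26] ##.#. => .  t=0,i=16
  [25] ##..# => .  t=2,i=10
  [24] ##... => .  t=5,i=23
  [23] #.### => #  t=0,i=6
  [22] #.##. => .  t=0,i=0
  [21] #.#.# => #  t=0,i=17
  [20] #.#.. => #  t=1,i=23
  [19] #..## => #  t=2,i=2
  [18] #..#. => #  t=1,i=0
  [17] #...# => #  t=4,i=8
  [16] #.... => #  t=5,i=24
  [15] .#### => #  t=0,i=7
  [14] .###. => .  t=0,i=22
  [13] .##.# => #  t=0,i=1
  [12] .##.. => #  t=5,i=9
  [11] .#.## => .  t=0,i=20
  [10] .#.#. => #  t=0,i=18
  [9] .#..# => .  t=1,i=2
  [8] .#... => .  t=4,i=7
  [7] ..### => .  t=3,i=14
  [6] ..##. => .  t=2,i=3
  [5] ..#.# => #  t=1,i=4
  [4] ..#.. => .  t=1,i=1
  [3] ...## => .  t=5,i=2
  [2] ...#. => #  t=4,i=9
  [1] ....# => #  t=5,i=1
  [0] ..... => #  t=5,i=0
  bits 01100000101111111011010000100111 = 1623176231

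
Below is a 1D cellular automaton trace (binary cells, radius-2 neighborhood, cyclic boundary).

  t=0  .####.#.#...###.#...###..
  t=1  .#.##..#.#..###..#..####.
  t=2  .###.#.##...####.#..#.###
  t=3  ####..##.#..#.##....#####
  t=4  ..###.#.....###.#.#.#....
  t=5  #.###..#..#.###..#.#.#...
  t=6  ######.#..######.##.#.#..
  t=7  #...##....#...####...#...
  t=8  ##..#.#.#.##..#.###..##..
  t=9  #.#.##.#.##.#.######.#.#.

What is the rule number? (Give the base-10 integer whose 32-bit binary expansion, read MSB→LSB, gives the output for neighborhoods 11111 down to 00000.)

  nb #####: next=.  (t=3,i=0, bit31=0)
  nb ####.: next=#  (t=0,i=3, bit30=1)
  nb ###.#: next=#  (t=0,i=4, bit29=1)
  nb ###..: next=#  (t=0,i=22, bit28=1)
  nb ##.##: next=#  (t=2,i=0, bit27=1)
  nb ##.#.: next=.  (t=0,i=5, bit26=0)
  nb ##..#: next=#  (t=1,i=5, bit25=1)
  nb ##...: next=#  (t=0,i=23, bit24=1)
  nb #.###: next=#  (t=2,i=1, bit23=1)
  nb #.##.: next=#  (t=1,i=3, bit22=1)
  nb #.#.#: next=.  (t=0,i=6, bit21=0)
  nb #.#..: next=.  (t=0,i=8, bit20=0)
  nb #..##: next=.  (t=1,i=11, bit19=0)
  nb #..#.: next=.  (t=1,i=0, bit18=0)
  nb #...#: next=.  (t=0,i=10, bit17=0)
  nb #....: next=.  (t=3,i=17, bit16=0)
  nb .####: next=.  (t=0,i=2, bit15=0)
  nb .###.: next=#  (t=0,i=13, bit14=1)
  nb .##.#: next=.  (t=3,i=7, bit13=0)
  nb .##..: next=.  (t=1,i=4, bit12=0)
  nb .#.##: next=#  (t=1,i=2, bit11=1)
  nb .#.#.: next=#  (t=0,i=7, bit10=1)
  nb .#..#: next=.  (t=1,i=10, bit9=0)
  nb .#...: next=#  (t=0,i=9, bit8=1)
  nb ..###: next=#  (t=0,i=1, bit7=1)
  nb ..##.: next=#  (t=3,i=6, bit6=1)
  nb ..#.#: next=#  (t=1,i=1, bit5=1)
  nb ..#..: next=#  (t=1,i=17, bit4=1)
  nb ...##: next=.  (t=0,i=0, bit3=0)
  nb ...#.: next=.  (t=5,i=24, bit2=0)
  nb ....#: next=#  (t=3,i=18, bit1=1)
  nb .....: next=.  (t=4,i=9, bit0=0)
  bits 01111011110000000100110111110010 = 2076200434

2076200434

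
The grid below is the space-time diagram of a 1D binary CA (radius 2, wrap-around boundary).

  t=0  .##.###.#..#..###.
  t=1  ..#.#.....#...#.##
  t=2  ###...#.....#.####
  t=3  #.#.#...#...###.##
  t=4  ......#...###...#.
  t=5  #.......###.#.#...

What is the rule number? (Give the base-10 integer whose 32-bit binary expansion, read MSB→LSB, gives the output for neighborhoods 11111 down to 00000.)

  #####|#  b31=1 t=2,i=0
  ####.|.  b30=0 t=2,i=1
  ###.#|.  b29=0 t=0,i=6
  ###..|#  b28=1 t=0,i=16
  ##.##|.  b27=0 t=0,i=3
  ##.#.|.  b26=0 t=0,i=7
  ##..#|#  b25=1 t=0,i=17
  ##...|.  b24=0 t=2,i=3
  #.###|#  b23=1 t=0,i=4
  #.##.|#  b22=1 t=1,i=16
  #.#.#|.  b21=0 t=3,i=2
  #.#..|.  b20=0 t=0,i=8
  #..##|.  b19=0 t=0,i=0
  #..#.|#  b18=1 t=0,i=10
  #...#|#  b17=1 t=1,i=12
  #....|#  b16=1 t=1,i=6
  .####|.  b15=0 t=2,i=15
  .###.|.  b14=0 t=0,i=5
  .##.#|#  b13=1 t=0,i=2
  .##..|#  b12=1 t=1,i=17
  .#.##|#  b11=1 t=1,i=15
  .#.#.|.  b10=0 t=1,i=3
  .#..#|.  b9=0 t=0,i=9
  .#...|.  b8=0 t=1,i=5
  ..###|#  b7=1 t=0,i=14
  ..##.|.  b6=0 t=0,i=1
  ..#.#|#  b5=1 t=1,i=2
  ..#..|.  b4=0 t=0,i=11
  ...##|#  b3=1 t=3,i=11
  ...#.|.  b2=0 t=1,i=9
  ....#|.  b1=0 t=1,i=8
  .....|.  b0=0 t=1,i=7
  bits 10010010110001110011100010101000 = 2462529704

2462529704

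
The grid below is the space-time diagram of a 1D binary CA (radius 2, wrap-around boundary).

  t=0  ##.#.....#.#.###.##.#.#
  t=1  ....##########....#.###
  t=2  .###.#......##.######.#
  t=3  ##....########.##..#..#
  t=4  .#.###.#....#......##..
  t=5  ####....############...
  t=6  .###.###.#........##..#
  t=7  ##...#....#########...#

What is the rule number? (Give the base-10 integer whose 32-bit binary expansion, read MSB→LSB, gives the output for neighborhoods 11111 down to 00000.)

1352773503

  #####|.  b31=0 t=1,i=6
  ####.|#  b30=1 t=1,i=12
  ###.#|.  b29=0 t=0,i=1
  ###..|#  b28=1 t=1,i=13
  ##.##|.  b27=0 t=0,i=16
  ##.#.|.  b26=0 t=0,i=2
  ##..#|.  b25=0 t=3,i=17
  ##...|.  b24=0 t=1,i=0
  #.###|#  b23=1 t=0,i=13
  #.##.|.  b22=0 t=0,i=17
  #.#.#|#  b21=1 t=0,i=11
  #.#..|.  b20=0 t=0,i=3
  #..##|.  b19=0 t=3,i=21
  #..#.|.  b18=0 t=3,i=18
  #...#|.  b17=0 t=4,i=22
  #....|#  b16=1 t=0,i=5
  .####|#  b15=1 t=1,i=5
  .###.|.  b14=0 t=0,i=0
  .##.#|#  b13=1 t=0,i=18
  .##..|.  b12=0 t=3,i=16
  .#.##|#  b11=1 t=0,i=12
  .#.#.|#  b10=1 t=0,i=10
  .#..#|#  b9=1 t=3,i=20
  .#...|#  b8=1 t=0,i=4
  ..###|.  b7=0 t=1,i=4
  ..##.|#  b6=1 t=2,i=12
  ..#.#|#  b5=1 t=0,i=9
  ..#..|#  b4=1 t=3,i=19
  ...##|#  b3=1 t=1,i=3
  ...#.|#  b2=1 t=0,i=8
  ....#|#  b1=1 t=0,i=7
  .....|#  b0=1 t=0,i=6
  bits 01010000101000011010111101111111 = 1352773503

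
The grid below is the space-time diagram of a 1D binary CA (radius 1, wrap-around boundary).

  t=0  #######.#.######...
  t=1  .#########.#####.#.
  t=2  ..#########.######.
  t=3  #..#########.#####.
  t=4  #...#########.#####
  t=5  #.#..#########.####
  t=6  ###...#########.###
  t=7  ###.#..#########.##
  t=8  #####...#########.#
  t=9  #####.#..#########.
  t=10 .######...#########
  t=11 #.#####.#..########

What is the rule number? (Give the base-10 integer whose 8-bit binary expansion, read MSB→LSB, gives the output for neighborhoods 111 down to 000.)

229

  [7] ### => #  t=0,i=1
  [6] ##. => #  t=0,i=6
  [5] #.# => #  t=0,i=7
  [4] #.. => .  t=0,i=16
  [3] .## => .  t=0,i=0
  [2] .#. => #  t=0,i=8
  [1] ..# => .  t=0,i=18
  [0] ... => #  t=0,i=17
  bits 11100101 = 229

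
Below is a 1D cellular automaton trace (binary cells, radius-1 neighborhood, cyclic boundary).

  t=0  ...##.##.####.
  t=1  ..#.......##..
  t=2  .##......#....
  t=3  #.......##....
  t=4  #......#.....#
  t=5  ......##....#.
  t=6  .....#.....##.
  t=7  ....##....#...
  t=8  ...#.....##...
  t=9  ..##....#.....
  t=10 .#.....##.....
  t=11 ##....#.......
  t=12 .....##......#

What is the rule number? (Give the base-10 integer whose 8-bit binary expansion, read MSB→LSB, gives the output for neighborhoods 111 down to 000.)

134

  ### -> #   bit 7 = 1  t=0,i=10
  ##. -> .   bit 6 = 0  t=0,i=4
  #.# -> .   bit 5 = 0  t=0,i=5
  #.. -> .   bit 4 = 0  t=0,i=13
  .## -> .   bit 3 = 0  t=0,i=3
  .#. -> #   bit 2 = 1  t=1,i=2
  ..# -> #   bit 1 = 1  t=0,i=2
  ... -> .   bit 0 = 0  t=0,i=0
  bits 10000110 = 134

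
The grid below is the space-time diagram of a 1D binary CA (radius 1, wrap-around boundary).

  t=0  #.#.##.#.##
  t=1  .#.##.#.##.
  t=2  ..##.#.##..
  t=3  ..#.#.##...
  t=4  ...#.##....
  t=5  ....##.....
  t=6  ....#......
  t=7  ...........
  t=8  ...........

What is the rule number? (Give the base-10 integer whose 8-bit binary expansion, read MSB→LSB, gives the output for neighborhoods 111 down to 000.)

  nb ###: next=.  (t=0,i=10, bit7=0)
  nb ##.: next=.  (t=0,i=0, bit6=0)
  nb #.#: next=#  (t=0,i=1, bit5=1)
  nb #..: next=.  (t=1,i=10, bit4=0)
  nb .##: next=#  (t=0,i=4, bit3=1)
  nb .#.: next=.  (t=0,i=2, bit2=0)
  nb ..#: next=.  (t=1,i=0, bit1=0)
  nb ...: next=.  (t=2,i=0, bit0=0)
  bits 00101000 = 40

40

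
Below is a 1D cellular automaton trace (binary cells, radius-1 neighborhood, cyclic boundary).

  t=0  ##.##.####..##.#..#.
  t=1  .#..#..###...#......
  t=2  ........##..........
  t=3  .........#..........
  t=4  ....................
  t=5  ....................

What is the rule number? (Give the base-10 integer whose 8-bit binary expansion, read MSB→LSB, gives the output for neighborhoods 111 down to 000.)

192

  ###|#  b7=1 t=0,i=7
  ##.|#  b6=1 t=0,i=1
  #.#|.  b5=0 t=0,i=2
  #..|.  b4=0 t=0,i=10
  .##|.  b3=0 t=0,i=0
  .#.|.  b2=0 t=0,i=15
  ..#|.  b1=0 t=0,i=11
  ...|.  b0=0 t=1,i=11
  bits 11000000 = 192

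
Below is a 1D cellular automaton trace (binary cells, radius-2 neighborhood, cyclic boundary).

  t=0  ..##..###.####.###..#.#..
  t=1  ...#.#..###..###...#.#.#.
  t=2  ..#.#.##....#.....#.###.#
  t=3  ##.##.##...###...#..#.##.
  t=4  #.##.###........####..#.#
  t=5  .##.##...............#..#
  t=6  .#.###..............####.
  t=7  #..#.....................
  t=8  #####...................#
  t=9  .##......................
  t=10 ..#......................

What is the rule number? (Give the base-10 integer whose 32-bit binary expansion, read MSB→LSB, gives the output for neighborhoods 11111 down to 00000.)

  ##### -> #   bit 31 = 1  t=8,i=1
  ####. -> .   bit 30 = 0  t=0,i=12
  ###.# -> #   bit 29 = 1  t=0,i=8
  ###.. -> .   bit 28 = 0  t=0,i=17
  ##.## -> #   bit 27 = 1  t=0,i=9
  ##.#. -> #   bit 26 = 1  t=2,i=23
  ##..# -> .   bit 25 = 0  t=0,i=4
  ##... -> .   bit 24 = 0  t=1,i=16
  #.### -> #   bit 23 = 1  t=0,i=10
  #.##. -> #   bit 22 = 1  t=2,i=6
  #.#.# -> #   bit 21 = 1  t=1,i=21
  #.#.. -> .   bit 20 = 0  t=0,i=22
  #..## -> #   bit 19 = 1  t=0,i=5
  #..#. -> #   bit 18 = 1  t=0,i=19
  #...# -> .   bit 17 = 0  t=1,i=17
  #.... -> .   bit 16 = 0  t=0,i=24
  .#### -> .   bit 15 = 0  t=0,i=11
  .###. -> .   bit 14 = 0  t=0,i=7
  .##.# -> .   bit 13 = 0  t=3,i=1
  .##.. -> #   bit 12 = 1  t=0,i=3
  .#.## -> .   bit 11 = 0  t=2,i=5
  .#.#. -> #   bit 10 = 1  t=0,i=21
  .#..# -> #   bit 9 = 1  t=1,i=6
  .#... -> #   bit 8 = 1  t=0,i=23
  ..### -> .   bit 7 = 0  t=0,i=6
  ..##. -> .   bit 6 = 0  t=0,i=2
  ..#.# -> .   bit 5 = 0  t=0,i=20
  ..#.. -> #   bit 4 = 1  t=2,i=12
  ...## -> .   bit 3 = 0  t=0,i=1
  ...#. -> #   bit 2 = 1  t=1,i=2
  ....# -> .   bit 1 = 0  t=0,i=0
  ..... -> .   bit 0 = 0  t=2,i=15
  bits 10101100111011000001011100010100 = 2901153556

2901153556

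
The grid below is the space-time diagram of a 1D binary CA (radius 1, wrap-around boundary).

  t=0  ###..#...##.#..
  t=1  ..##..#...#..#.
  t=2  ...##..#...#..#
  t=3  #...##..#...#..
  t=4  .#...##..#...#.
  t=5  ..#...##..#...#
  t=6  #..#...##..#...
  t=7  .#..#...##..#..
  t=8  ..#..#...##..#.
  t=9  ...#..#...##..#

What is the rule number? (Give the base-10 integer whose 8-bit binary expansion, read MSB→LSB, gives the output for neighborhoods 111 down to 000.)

80

  [7] ### => .  t=0,i=1
  [6] ##. => #  t=0,i=2
  [5] #.# => .  t=0,i=11
  [4] #.. => #  t=0,i=3
  [3] .## => .  t=0,i=0
  [2] .#. => .  t=0,i=5
  [1] ..# => .  t=0,i=4
  [0] ... => .  t=0,i=7
  bits 01010000 = 80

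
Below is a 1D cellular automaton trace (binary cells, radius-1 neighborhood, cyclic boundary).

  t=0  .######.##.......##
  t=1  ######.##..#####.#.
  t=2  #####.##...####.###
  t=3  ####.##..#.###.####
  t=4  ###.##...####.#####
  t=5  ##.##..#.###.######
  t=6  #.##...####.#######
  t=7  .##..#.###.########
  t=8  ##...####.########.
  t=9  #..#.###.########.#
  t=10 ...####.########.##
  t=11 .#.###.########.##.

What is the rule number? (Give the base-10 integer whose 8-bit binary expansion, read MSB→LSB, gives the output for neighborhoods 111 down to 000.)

  ###|#  b7=1 t=0,i=2
  ##.|.  b6=0 t=0,i=6
  #.#|#  b5=1 t=0,i=0
  #..|.  b4=0 t=0,i=10
  .##|#  b3=1 t=0,i=1
  .#.|#  b2=1 t=1,i=17
  ..#|.  b1=0 t=0,i=16
  ...|#  b0=1 t=0,i=11
  bits 10101101 = 173

173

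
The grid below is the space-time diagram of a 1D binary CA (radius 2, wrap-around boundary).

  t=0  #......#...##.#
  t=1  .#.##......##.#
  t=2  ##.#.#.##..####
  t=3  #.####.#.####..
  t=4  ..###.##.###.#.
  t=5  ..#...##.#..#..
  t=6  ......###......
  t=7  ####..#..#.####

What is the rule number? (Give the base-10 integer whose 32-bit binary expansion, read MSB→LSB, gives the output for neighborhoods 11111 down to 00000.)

  #####|.  b31=0 t=2,i=13
  ####.|#  b30=1 t=2,i=0
  ###.#|.  b29=0 t=2,i=1
  ###..|.  b28=0 t=3,i=12
  ##.##|.  b27=0 t=0,i=13
  ##.#.|#  b26=1 t=1,i=13
  ##..#|#  b25=1 t=2,i=9
  ##...|#  b24=1 t=0,i=1
  #.###|#  b23=1 t=3,i=2
  #.##.|#  b22=1 t=0,i=14
  #.#.#|#  b21=1 t=1,i=1
  #.#..|.  b20=0 t=4,i=13
  #..##|#  b19=1 t=2,i=10
  #..#.|.  b18=0 t=3,i=14
  #...#|.  b17=0 t=0,i=9
  #....|.  b16=0 t=0,i=2
  .####|#  b15=1 t=2,i=12
  .###.|.  b14=0 t=4,i=3
  .##.#|#  b13=1 t=0,i=12
  .##..|.  b12=0 t=0,i=0
  .#.##|.  b11=0 t=1,i=2
  .#.#.|#  b10=1 t=1,i=0
  .#..#|.  b9=0 t=5,i=10
  .#...|.  b8=0 t=0,i=8
  ..###|#  b7=1 t=2,i=11
  ..##.|#  b6=1 t=0,i=11
  ..#.#|.  b5=0 t=3,i=0
  ..#..|.  b4=0 t=0,i=7
  ...##|.  b3=0 t=0,i=10
  ...#.|.  b2=0 t=0,i=6
  ....#|.  b1=0 t=0,i=5
  .....|#  b0=1 t=0,i=3
  bits 01000111111010001010010011000001 = 1206428865

1206428865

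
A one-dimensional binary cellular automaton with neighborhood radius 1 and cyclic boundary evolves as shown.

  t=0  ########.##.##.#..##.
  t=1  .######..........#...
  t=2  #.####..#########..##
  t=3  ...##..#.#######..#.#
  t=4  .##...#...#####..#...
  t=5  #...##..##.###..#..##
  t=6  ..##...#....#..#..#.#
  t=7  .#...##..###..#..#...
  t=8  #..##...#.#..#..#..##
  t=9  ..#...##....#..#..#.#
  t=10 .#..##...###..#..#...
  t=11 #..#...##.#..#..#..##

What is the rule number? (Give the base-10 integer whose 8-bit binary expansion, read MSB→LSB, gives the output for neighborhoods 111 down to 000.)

  nb ###: next=#  (t=0,i=1, bit7=1)
  nb ##.: next=.  (t=0,i=7, bit6=0)
  nb #.#: next=.  (t=0,i=8, bit5=0)
  nb #..: next=.  (t=0,i=16, bit4=0)
  nb .##: next=.  (t=0,i=0, bit3=0)
  nb .#.: next=.  (t=0,i=15, bit2=0)
  nb ..#: next=#  (t=0,i=17, bit1=1)
  nb ...: next=#  (t=1,i=8, bit0=1)
  bits 10000011 = 131

131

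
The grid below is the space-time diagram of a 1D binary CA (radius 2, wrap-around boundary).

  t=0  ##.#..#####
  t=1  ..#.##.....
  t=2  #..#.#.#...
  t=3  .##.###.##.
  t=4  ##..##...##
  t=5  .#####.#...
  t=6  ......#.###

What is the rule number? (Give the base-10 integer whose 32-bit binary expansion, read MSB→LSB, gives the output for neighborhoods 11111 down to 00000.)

  [31] ##### => .  t=0,i=8
  [30] ####. => .  t=0,i=0
  [29] ###.# => .  t=0,i=1
  [28] ###.. => #  t=4,i=1
  [27] ##.## => .  t=3,i=3
  [26] ##.#. => #  t=0,i=2
  [25] ##..# => #  t=3,i=10
  [24] ##... => .  t=1,i=6
  [23] #.### => #  t=3,i=4
  [22] #.##. => .  t=1,i=4
  [21] #.#.# => #  t=2,i=5
  [20] #.#.. => .  t=0,i=3
  [19] #..## => #  t=0,i=5
  [18] #..#. => #  t=2,i=2
  [17] #...# => #  t=2,i=9
  [16] #.... => #  t=1,i=7
  [15] .#### => .  t=0,i=7
  [14] .###. => #  t=3,i=5
  [13] .##.# => .  t=3,i=2
  [12] .##.. => #  t=1,i=5
  [11] .#.## => #  t=1,i=3
  [10] .#.#. => #  t=2,i=4
  [9] .#..# => #  t=0,i=4
  [8] .#... => #  t=2,i=8
  [7] ..### => .  t=0,i=6
  [6] ..##. => #  t=3,i=1
  [5] ..#.# => .  t=1,i=2
  [4] ..#.. => .  t=2,i=0
  [3] ...## => .  t=4,i=8
  [2] ...#. => .  t=1,i=1
  [1] ....# => #  t=1,i=0
  [0] ..... => .  t=1,i=8
  bits 00010110101011110101111101000010 = 380591938

380591938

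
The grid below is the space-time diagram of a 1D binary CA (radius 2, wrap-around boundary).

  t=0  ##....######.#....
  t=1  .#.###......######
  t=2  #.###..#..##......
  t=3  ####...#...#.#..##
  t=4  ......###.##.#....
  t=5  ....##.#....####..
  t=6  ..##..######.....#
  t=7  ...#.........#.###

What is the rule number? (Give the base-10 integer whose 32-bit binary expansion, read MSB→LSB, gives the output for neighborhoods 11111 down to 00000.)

  nb #####: next=.  (t=0,i=8, bit31=0)
  nb ####.: next=.  (t=0,i=10, bit30=0)
  nb ###.#: next=.  (t=0,i=11, bit29=0)
  nb ###..: next=.  (t=1,i=5, bit28=0)
  nb ##.##: next=.  (t=4,i=9, bit27=0)
  nb ##.#.: next=#  (t=0,i=12, bit26=1)
  nb ##..#: next=.  (t=2,i=5, bit25=0)
  nb ##...: next=.  (t=0,i=2, bit24=0)
  nb #.###: next=#  (t=1,i=3, bit23=1)
  nb #.##.: next=.  (t=4,i=10, bit22=0)
  nb #.#.#: next=.  (t=1,i=1, bit21=0)
  nb #.#..: next=#  (t=0,i=13, bit20=1)
  nb #..##: next=.  (t=2,i=9, bit19=0)
  nb #..#.: next=.  (t=2,i=6, bit18=0)
  nb #...#: next=.  (t=3,i=5, bit17=0)
  nb #....: next=#  (t=0,i=3, bit16=1)
  nb .####: next=.  (t=0,i=7, bit15=0)
  nb .###.: next=#  (t=1,i=4, bit14=1)
  nb .##.#: next=.  (t=4,i=11, bit13=0)
  nb .##..: next=#  (t=0,i=1, bit12=1)
  nb .#.##: next=#  (t=1,i=2, bit11=1)
  nb .#.#.: next=.  (t=3,i=12, bit10=0)
  nb .#..#: next=.  (t=2,i=8, bit9=0)
  nb .#...: next=#  (t=0,i=14, bit8=1)
  nb ..###: next=.  (t=0,i=6, bit7=0)
  nb ..##.: next=.  (t=0,i=0, bit6=0)
  nb ..#.#: next=#  (t=2,i=0, bit5=1)
  nb ..#..: next=#  (t=2,i=7, bit4=1)
  nb ...##: next=#  (t=0,i=5, bit3=1)
  nb ...#.: next=#  (t=2,i=17, bit2=1)
  nb ....#: next=#  (t=0,i=4, bit1=1)
  nb .....: next=.  (t=1,i=8, bit0=0)
  bits 00000100100100010101100100111110 = 76634430

76634430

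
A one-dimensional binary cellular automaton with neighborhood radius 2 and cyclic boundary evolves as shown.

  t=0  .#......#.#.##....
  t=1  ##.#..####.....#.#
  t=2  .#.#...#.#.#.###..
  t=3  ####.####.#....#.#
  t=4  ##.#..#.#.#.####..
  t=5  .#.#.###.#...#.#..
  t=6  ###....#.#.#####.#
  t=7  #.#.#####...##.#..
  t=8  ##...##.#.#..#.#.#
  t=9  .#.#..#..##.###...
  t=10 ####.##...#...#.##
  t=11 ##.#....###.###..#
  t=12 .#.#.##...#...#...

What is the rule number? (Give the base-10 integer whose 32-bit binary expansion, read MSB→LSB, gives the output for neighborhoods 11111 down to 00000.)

2954339382

  ##### -> #   bit 31 = 1  t=3,i=1
  ####. -> .   bit 30 = 0  t=1,i=8
  ###.# -> #   bit 29 = 1  t=1,i=1
  ###.. -> #   bit 28 = 1  t=1,i=9
  ##.## -> .   bit 27 = 0  t=3,i=4
  ##.#. -> .   bit 26 = 0  t=1,i=2
  ##..# -> .   bit 25 = 0  t=4,i=16
  ##... -> .   bit 24 = 0  t=0,i=14
  #.### -> .   bit 23 = 0  t=1,i=17
  #.##. -> .   bit 22 = 0  t=0,i=12
  #.#.# -> .   bit 21 = 0  t=0,i=10
  #.#.. -> #   bit 20 = 1  t=1,i=3
  #..## -> .   bit 19 = 0  t=1,i=5
  #..#. -> #   bit 18 = 1  t=4,i=5
  #...# -> #   bit 17 = 1  t=2,i=5
  #.... -> #   bit 16 = 1  t=0,i=3
  .#### -> #   bit 15 = 1  t=1,i=7
  .###. -> .   bit 14 = 0  t=1,i=0
  .##.# -> #   bit 13 = 1  t=4,i=1
  .##.. -> .   bit 12 = 0  t=0,i=13
  .#.## -> .   bit 11 = 0  t=0,i=11
  .#.#. -> #   bit 10 = 1  t=0,i=9
  .#..# -> .   bit 9 = 0  t=1,i=4
  .#... -> .   bit 8 = 0  t=0,i=2
  ..### -> .   bit 7 = 0  t=1,i=6
  ..##. -> .   bit 6 = 0  t=4,i=0
  ..#.# -> #   bit 5 = 1  t=0,i=8
  ..#.. -> #   bit 4 = 1  t=0,i=1
  ...## -> .   bit 3 = 0  t=7,i=11
  ...#. -> #   bit 2 = 1  t=0,i=0
  ....# -> #   bit 1 = 1  t=0,i=6
  ..... -> .   bit 0 = 0  t=0,i=4
  bits 10110000000101111010010000110110 = 2954339382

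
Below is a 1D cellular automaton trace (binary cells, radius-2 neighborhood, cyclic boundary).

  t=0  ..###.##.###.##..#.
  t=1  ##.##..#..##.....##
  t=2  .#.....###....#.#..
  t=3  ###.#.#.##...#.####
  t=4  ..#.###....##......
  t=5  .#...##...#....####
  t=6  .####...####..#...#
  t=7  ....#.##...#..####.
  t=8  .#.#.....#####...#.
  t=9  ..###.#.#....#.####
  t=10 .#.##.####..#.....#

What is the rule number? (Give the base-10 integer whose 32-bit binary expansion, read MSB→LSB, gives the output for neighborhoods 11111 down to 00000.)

809133853

  nb #####: next=.  (t=3,i=0, bit31=0)
  nb ####.: next=.  (t=1,i=0, bit30=0)
  nb ###.#: next=#  (t=0,i=4, bit29=1)
  nb ###..: next=#  (t=2,i=9, bit28=1)
  nb ##.##: next=.  (t=0,i=5, bit27=0)
  nb ##.#.: next=.  (t=3,i=3, bit26=0)
  nb ##..#: next=.  (t=0,i=15, bit25=0)
  nb ##...: next=.  (t=1,i=12, bit24=0)
  nb #.###: next=.  (t=0,i=9, bit23=0)
  nb #.##.: next=.  (t=0,i=6, bit22=0)
  nb #.#.#: next=#  (t=3,i=4, bit21=1)
  nb #.#..: next=#  (t=2,i=16, bit20=1)
  nb #..##: next=#  (t=1,i=9, bit19=1)
  nb #..#.: next=.  (t=0,i=16, bit18=0)
  nb #...#: next=#  (t=0,i=0, bit17=1)
  nb #....: next=.  (t=1,i=13, bit16=0)
  nb .####: next=.  (t=1,i=18, bit15=0)
  nb .###.: next=#  (t=0,i=3, bit14=1)
  nb .##.#: next=#  (t=0,i=7, bit13=1)
  nb .##..: next=.  (t=0,i=14, bit12=0)
  nb .#.##: next=.  (t=3,i=7, bit11=0)
  nb .#.#.: next=#  (t=2,i=15, bit10=1)
  nb .#..#: next=#  (t=1,i=8, bit9=1)
  nb .#...: next=#  (t=0,i=18, bit8=1)
  nb ..###: next=.  (t=0,i=2, bit7=0)
  nb ..##.: next=.  (t=1,i=10, bit6=0)
  nb ..#.#: next=.  (t=2,i=14, bit5=0)
  nb ..#..: next=#  (t=0,i=17, bit4=1)
  nb ...##: next=#  (t=0,i=1, bit3=1)
  nb ...#.: next=#  (t=2,i=0, bit2=1)
  nb ....#: next=.  (t=1,i=15, bit1=0)
  nb .....: next=#  (t=1,i=14, bit0=1)
  bits 00110000001110100110011100011101 = 809133853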